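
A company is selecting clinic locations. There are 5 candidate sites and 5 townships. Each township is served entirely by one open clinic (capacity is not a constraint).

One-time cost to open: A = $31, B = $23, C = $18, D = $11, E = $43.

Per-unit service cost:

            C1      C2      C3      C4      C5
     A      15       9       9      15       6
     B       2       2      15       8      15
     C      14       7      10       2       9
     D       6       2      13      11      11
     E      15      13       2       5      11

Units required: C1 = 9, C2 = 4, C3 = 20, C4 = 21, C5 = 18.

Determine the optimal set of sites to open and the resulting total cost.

For any fixed open set, each township goes to its cheapest open site; total = fixed + service.
{A, B, C, E}: C1→B 2·9=18, C2→B 2·4=8, C3→E 2·20=40, C4→C 2·21=42, C5→A 6·18=108. Service 216; fixed 115; total 331.
{A, B, C, D, E}: service 216 + fixed 126 = 342
{B, C, E}: C1→B 2·9=18, C2→B 2·4=8, C3→E 2·20=40, C4→C 2·21=42, C5→C 9·18=162. Service 270; fixed 84; total 354.
{D}: service 751 + fixed 11 = 762
No other subset beats 331.

Open A, B, C and E; minimum total cost 331.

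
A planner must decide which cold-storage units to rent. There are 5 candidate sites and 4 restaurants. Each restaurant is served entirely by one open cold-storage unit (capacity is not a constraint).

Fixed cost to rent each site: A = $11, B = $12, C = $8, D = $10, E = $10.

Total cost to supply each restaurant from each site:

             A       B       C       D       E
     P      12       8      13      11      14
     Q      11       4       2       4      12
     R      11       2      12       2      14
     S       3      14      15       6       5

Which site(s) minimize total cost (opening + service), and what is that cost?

For any fixed open set, each restaurant goes to its cheapest open site; total = fixed + service.
{D}: P→D 11, Q→D 4, R→D 2, S→D 6. Service 23; fixed 10; total 33.
{C, D}: service 21 + fixed 18 = 39
{A, B}: service 17 + fixed 23 = 40
{A, B, C, D, E}: service 15 + fixed 51 = 66
No other subset beats 33.

Open D only; minimum total cost 33.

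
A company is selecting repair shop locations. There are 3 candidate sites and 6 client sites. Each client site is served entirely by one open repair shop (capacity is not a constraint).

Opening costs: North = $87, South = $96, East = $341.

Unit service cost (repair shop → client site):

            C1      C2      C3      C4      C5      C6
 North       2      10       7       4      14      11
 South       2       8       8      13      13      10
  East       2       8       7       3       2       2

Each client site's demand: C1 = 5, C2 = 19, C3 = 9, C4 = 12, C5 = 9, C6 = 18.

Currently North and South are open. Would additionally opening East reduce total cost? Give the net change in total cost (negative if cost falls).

Current service cost with {North, South}: 570.
Adding East: each client site re-picks its cheapest; new service cost 315, saving 255.
Extra fixed cost: 341. Net change = 341 − 255 = 86.
(Totals: 753 → 839.)

No — net change +86 (cost rises by 86).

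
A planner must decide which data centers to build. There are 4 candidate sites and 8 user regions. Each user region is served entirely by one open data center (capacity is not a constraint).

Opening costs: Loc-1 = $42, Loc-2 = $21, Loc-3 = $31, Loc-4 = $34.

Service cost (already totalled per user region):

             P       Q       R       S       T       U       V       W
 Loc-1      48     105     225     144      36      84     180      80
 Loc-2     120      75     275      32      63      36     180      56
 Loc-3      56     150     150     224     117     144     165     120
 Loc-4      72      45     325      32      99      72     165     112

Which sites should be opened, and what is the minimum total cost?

Open Loc-2 and Loc-3; minimum total cost 685.

For any fixed open set, each user region goes to its cheapest open site; total = fixed + service.
{Loc-2, Loc-3}: P→Loc-3 56, Q→Loc-2 75, R→Loc-3 150, S→Loc-2 32, T→Loc-2 63, U→Loc-2 36, V→Loc-3 165, W→Loc-2 56. Service 633; fixed 52; total 685.
{Loc-2, Loc-3, Loc-4}: service 603 + fixed 86 = 689
{Loc-1, Loc-2, Loc-3}: P→Loc-1 48, Q→Loc-2 75, R→Loc-3 150, S→Loc-2 32, T→Loc-1 36, U→Loc-2 36, V→Loc-3 165, W→Loc-2 56. Service 598; fixed 94; total 692.
{Loc-1, Loc-2, Loc-3, Loc-4}: service 568 + fixed 128 = 696
(All 15 nonempty subsets were checked; Loc-2 and Loc-3 is lowest.)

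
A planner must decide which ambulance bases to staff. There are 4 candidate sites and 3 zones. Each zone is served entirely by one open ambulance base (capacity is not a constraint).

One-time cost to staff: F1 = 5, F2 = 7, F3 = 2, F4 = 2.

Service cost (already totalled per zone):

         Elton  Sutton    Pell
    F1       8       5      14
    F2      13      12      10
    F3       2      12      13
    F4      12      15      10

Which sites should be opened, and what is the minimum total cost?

For any fixed open set, each zone goes to its cheapest open site; total = fixed + service.
{F1, F3, F4}: Elton→F3 2, Sutton→F1 5, Pell→F4 10. Service 17; fixed 9; total 26.
{F1, F3}: Elton→F3 2, Sutton→F1 5, Pell→F3 13. Service 20; fixed 7; total 27.
{F3, F4}: service 24 + fixed 4 = 28
{F1, F2, F3, F4}: service 17 + fixed 16 = 33
(All 15 nonempty subsets were checked; F1, F3 and F4 is lowest.)

Open F1, F3 and F4; minimum total cost 26.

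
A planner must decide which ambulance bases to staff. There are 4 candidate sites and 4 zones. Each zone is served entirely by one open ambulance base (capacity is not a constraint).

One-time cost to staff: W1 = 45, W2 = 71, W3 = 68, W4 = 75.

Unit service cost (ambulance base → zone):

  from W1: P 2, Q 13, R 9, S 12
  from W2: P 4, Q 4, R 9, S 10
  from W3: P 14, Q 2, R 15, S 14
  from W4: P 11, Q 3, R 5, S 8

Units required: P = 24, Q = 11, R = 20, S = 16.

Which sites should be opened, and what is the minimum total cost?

For any fixed open set, each zone goes to its cheapest open site; total = fixed + service.
{W1, W4}: P→W1 2·24=48, Q→W4 3·11=33, R→W4 5·20=100, S→W4 8·16=128. Service 309; fixed 120; total 429.
{W1, W3, W4}: P→W1 2·24=48, Q→W3 2·11=22, R→W4 5·20=100, S→W4 8·16=128. Service 298; fixed 188; total 486.
{W1, W2, W4}: P→W1 2·24=48, Q→W4 3·11=33, R→W4 5·20=100, S→W4 8·16=128. Service 309; fixed 191; total 500.
{W1, W2, W3, W4}: P→W1 2·24=48, Q→W3 2·11=22, R→W4 5·20=100, S→W4 8·16=128. Service 298; fixed 259; total 557.
No other subset beats 429.

Open W1 and W4; minimum total cost 429.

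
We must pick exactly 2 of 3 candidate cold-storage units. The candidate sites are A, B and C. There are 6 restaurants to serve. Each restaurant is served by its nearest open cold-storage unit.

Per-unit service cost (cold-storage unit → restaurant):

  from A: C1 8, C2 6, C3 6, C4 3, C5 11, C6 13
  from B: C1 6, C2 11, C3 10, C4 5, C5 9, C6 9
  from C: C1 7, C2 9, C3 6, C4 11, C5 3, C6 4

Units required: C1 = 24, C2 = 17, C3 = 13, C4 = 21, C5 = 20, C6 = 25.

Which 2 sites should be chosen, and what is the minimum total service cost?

Choose A and C; total service cost 571.

With exactly 2 open, each restaurant uses its cheapest among the chosen.
{A, C}: C1→C 7·24=168, C2→A 6·17=102, C3→A 6·13=78, C4→A 3·21=63, C5→C 3·20=60, C6→C 4·25=100. Service cost 571.
{B, C}: service cost 640
{A, B}: service cost 792
Among all 3 size-2 choices, {A, C} is lowest.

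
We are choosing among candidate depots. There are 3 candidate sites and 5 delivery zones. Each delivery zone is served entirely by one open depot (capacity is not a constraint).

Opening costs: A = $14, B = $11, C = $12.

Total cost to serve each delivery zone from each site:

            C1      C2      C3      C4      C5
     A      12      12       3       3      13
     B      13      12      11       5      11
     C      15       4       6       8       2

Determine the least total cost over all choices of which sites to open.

Minimum total cost: 47

For any fixed open set, each delivery zone goes to its cheapest open site; total = fixed + service.
{C}: C1→C 15, C2→C 4, C3→C 6, C4→C 8, C5→C 2. Service 35; fixed 12; total 47.
{A, C}: C1→A 12, C2→C 4, C3→A 3, C4→A 3, C5→C 2. Service 24; fixed 26; total 50.
{B, C}: service 30 + fixed 23 = 53
{A, B, C}: service 24 + fixed 37 = 61
No other subset beats 47.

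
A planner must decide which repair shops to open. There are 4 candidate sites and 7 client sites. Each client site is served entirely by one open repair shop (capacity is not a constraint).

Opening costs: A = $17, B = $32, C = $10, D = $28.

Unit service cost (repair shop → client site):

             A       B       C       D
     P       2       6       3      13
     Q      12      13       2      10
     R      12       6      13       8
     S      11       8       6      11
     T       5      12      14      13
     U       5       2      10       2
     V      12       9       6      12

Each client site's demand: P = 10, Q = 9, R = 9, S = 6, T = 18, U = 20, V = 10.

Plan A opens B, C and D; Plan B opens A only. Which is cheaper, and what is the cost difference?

Plan A is cheaper by 105.

Plan A: {B, C, D}: P→C 3·10=30, Q→C 2·9=18, R→B 6·9=54, S→C 6·6=36, T→B 12·18=216, U→B 2·20=40, V→C 6·10=60. Service 454; fixed 70; total 524.
Plan B: {A}: P→A 2·10=20, Q→A 12·9=108, R→A 12·9=108, S→A 11·6=66, T→A 5·18=90, U→A 5·20=100, V→A 12·10=120. Service 612; fixed 17; total 629.
Difference: |524 − 629| = 105.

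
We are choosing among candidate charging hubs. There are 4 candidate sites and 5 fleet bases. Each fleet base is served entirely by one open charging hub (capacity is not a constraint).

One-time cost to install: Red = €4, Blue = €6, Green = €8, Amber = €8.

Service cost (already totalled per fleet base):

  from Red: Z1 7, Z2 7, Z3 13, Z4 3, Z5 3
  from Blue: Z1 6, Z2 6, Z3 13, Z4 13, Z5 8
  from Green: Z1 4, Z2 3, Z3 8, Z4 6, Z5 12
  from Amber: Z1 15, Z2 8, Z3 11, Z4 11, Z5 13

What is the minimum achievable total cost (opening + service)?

For any fixed open set, each fleet base goes to its cheapest open site; total = fixed + service.
{Red, Green}: Z1→Green 4, Z2→Green 3, Z3→Green 8, Z4→Red 3, Z5→Red 3. Service 21; fixed 12; total 33.
{Red}: Z1→Red 7, Z2→Red 7, Z3→Red 13, Z4→Red 3, Z5→Red 3. Service 33; fixed 4; total 37.
{Red, Blue, Green}: service 21 + fixed 18 = 39
{Red, Blue, Green, Amber}: service 21 + fixed 26 = 47
No other subset beats 33.

Minimum total cost: 33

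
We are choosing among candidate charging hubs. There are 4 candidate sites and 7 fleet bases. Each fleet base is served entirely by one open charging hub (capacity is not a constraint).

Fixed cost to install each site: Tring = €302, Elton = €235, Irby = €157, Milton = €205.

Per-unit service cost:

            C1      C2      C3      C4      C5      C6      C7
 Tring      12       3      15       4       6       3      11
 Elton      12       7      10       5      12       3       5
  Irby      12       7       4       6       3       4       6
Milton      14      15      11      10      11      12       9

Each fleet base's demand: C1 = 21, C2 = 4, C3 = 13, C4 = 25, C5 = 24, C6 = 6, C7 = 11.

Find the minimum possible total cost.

For any fixed open set, each fleet base goes to its cheapest open site; total = fixed + service.
{Irby}: C1→Irby 12·21=252, C2→Irby 7·4=28, C3→Irby 4·13=52, C4→Irby 6·25=150, C5→Irby 3·24=72, C6→Irby 4·6=24, C7→Irby 6·11=66. Service 644; fixed 157; total 801.
{Elton, Irby}: service 602 + fixed 392 = 994
{Irby, Milton}: service 644 + fixed 362 = 1006
{Tring, Elton, Irby, Milton}: service 561 + fixed 899 = 1460
No other subset beats 801.

Minimum total cost: 801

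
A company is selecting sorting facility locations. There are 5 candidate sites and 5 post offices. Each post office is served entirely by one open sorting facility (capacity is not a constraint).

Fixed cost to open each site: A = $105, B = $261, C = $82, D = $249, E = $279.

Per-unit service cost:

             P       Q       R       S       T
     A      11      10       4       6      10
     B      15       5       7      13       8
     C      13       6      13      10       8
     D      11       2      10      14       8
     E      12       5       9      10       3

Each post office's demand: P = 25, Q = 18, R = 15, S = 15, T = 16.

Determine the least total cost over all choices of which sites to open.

For any fixed open set, each post office goes to its cheapest open site; total = fixed + service.
{A, C}: P→A 11·25=275, Q→C 6·18=108, R→A 4·15=60, S→A 6·15=90, T→C 8·16=128. Service 661; fixed 187; total 848.
{A}: service 765 + fixed 105 = 870
{A, D}: P→A 11·25=275, Q→D 2·18=36, R→A 4·15=60, S→A 6·15=90, T→D 8·16=128. Service 589; fixed 354; total 943.
{A, B, C, D, E}: service 509 + fixed 976 = 1485
No other subset beats 848.

Minimum total cost: 848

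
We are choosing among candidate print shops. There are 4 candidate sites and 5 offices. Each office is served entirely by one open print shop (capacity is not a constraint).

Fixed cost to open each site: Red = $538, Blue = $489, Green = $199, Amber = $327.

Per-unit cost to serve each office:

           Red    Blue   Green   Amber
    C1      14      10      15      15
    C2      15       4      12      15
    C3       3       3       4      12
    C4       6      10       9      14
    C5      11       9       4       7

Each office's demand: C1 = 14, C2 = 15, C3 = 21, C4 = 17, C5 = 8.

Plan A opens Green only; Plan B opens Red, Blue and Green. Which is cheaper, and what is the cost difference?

Plan A: {Green}: C1→Green 15·14=210, C2→Green 12·15=180, C3→Green 4·21=84, C4→Green 9·17=153, C5→Green 4·8=32. Service 659; fixed 199; total 858.
Plan B: {Red, Blue, Green}: C1→Blue 10·14=140, C2→Blue 4·15=60, C3→Red 3·21=63, C4→Red 6·17=102, C5→Green 4·8=32. Service 397; fixed 1226; total 1623.
Difference: |858 − 1623| = 765.

Plan A is cheaper by 765.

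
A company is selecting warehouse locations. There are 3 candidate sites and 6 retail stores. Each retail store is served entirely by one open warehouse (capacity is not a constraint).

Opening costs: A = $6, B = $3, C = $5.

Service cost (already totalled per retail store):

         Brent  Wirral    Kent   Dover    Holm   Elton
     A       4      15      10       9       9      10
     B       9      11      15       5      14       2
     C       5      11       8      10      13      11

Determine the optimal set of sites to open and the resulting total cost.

For any fixed open set, each retail store goes to its cheapest open site; total = fixed + service.
{A, B}: Brent→A 4, Wirral→B 11, Kent→A 10, Dover→B 5, Holm→A 9, Elton→B 2. Service 41; fixed 9; total 50.
{B, C}: Brent→C 5, Wirral→B 11, Kent→C 8, Dover→B 5, Holm→C 13, Elton→B 2. Service 44; fixed 8; total 52.
{A, B, C}: service 39 + fixed 14 = 53
{B}: service 56 + fixed 3 = 59
(All 7 nonempty subsets were checked; A and B is lowest.)

Open A and B; minimum total cost 50.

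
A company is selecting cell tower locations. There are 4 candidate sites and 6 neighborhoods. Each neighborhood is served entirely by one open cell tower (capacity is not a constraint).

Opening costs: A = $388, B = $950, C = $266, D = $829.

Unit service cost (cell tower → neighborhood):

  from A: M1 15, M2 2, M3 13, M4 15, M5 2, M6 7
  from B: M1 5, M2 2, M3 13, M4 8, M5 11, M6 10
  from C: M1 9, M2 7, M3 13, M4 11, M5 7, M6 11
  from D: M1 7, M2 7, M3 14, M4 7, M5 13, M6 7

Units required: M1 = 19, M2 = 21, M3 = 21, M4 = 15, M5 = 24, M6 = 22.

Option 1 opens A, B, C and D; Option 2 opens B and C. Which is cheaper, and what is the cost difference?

Option 2 is cheaper by 1016.

Option 1: {A, B, C, D}: M1→B 5·19=95, M2→A 2·21=42, M3→A 13·21=273, M4→D 7·15=105, M5→A 2·24=48, M6→A 7·22=154. Service 717; fixed 2433; total 3150.
Option 2: {B, C}: M1→B 5·19=95, M2→B 2·21=42, M3→B 13·21=273, M4→B 8·15=120, M5→C 7·24=168, M6→B 10·22=220. Service 918; fixed 1216; total 2134.
Difference: |3150 − 2134| = 1016.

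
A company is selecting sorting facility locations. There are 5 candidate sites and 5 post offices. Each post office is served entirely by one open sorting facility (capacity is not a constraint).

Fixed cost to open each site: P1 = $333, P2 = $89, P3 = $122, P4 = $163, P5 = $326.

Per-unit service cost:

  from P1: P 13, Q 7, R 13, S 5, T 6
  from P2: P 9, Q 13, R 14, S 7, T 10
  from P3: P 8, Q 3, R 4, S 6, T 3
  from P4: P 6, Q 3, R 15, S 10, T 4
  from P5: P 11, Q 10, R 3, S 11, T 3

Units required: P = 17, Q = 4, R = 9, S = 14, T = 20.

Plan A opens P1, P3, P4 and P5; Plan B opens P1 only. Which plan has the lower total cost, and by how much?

Plan B is cheaper by 326.

Plan A: {P1, P3, P4, P5}: P→P4 6·17=102, Q→P3 3·4=12, R→P5 3·9=27, S→P1 5·14=70, T→P3 3·20=60. Service 271; fixed 944; total 1215.
Plan B: {P1}: P→P1 13·17=221, Q→P1 7·4=28, R→P1 13·9=117, S→P1 5·14=70, T→P1 6·20=120. Service 556; fixed 333; total 889.
Difference: |1215 − 889| = 326.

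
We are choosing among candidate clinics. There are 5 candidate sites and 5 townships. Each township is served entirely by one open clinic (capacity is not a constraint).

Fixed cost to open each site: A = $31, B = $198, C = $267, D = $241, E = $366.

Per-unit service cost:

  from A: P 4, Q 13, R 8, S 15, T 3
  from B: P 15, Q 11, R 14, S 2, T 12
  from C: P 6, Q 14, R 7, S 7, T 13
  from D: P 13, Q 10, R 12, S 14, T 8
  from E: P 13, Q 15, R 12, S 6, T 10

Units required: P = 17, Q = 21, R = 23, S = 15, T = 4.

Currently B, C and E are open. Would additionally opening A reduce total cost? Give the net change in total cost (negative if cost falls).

Current service cost with {B, C, E}: 564.
Adding A: each township re-picks its cheapest; new service cost 502, saving 62.
Extra fixed cost: 31. Net change = 31 − 62 = -31.
(Totals: 1395 → 1364.)

Yes — net change −31 (cost falls by 31).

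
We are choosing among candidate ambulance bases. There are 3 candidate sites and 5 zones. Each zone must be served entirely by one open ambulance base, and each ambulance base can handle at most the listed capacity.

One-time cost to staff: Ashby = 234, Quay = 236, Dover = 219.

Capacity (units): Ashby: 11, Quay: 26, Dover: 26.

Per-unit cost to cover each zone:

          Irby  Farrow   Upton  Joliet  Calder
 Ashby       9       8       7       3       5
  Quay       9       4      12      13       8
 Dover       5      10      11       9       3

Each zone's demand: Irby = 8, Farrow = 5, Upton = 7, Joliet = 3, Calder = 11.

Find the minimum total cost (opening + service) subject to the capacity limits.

Open {Ashby, Dover}: Irby→Dover 5·8=40, Farrow→Dover 10·5=50, Upton→Ashby 7·7=49, Joliet→Ashby 3·3=9, Calder→Dover 3·11=33.
Loads: Ashby carries 10/11, Dover carries 24/26. Service 181; fixed 453; total 634.
Next best feasible plan costs 652.

Minimum total cost: 634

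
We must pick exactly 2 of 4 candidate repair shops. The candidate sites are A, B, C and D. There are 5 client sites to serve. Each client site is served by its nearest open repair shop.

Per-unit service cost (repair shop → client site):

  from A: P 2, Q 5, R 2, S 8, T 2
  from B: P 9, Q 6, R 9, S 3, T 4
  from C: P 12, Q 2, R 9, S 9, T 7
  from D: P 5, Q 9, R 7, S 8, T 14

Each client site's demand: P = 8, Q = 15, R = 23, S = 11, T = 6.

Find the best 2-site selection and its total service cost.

Choose A and B; total service cost 182.

With exactly 2 open, each client site uses its cheapest among the chosen.
{A, B}: P→A 2·8=16, Q→A 5·15=75, R→A 2·23=46, S→B 3·11=33, T→A 2·6=12. Service cost 182.
{A, C}: service cost 192
{A, D}: service cost 237
Among all 6 size-2 choices, {A, B} is lowest.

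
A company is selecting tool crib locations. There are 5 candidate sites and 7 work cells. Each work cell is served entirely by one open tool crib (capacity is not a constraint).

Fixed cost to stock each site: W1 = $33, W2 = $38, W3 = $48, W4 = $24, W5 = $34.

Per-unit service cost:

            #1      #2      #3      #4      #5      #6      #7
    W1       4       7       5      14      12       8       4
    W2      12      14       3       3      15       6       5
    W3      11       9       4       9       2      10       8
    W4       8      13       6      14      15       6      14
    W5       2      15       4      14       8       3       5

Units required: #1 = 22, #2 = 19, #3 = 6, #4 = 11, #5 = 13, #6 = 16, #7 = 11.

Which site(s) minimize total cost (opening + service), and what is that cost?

Open W1, W2, W3 and W5; minimum total cost 499.

For any fixed open set, each work cell goes to its cheapest open site; total = fixed + service.
{W1, W2, W3, W5}: #1→W5 2·22=44, #2→W1 7·19=133, #3→W2 3·6=18, #4→W2 3·11=33, #5→W3 2·13=26, #6→W5 3·16=48, #7→W1 4·11=44. Service 346; fixed 153; total 499.
{W2, W3, W5}: #1→W5 2·22=44, #2→W3 9·19=171, #3→W2 3·6=18, #4→W2 3·11=33, #5→W3 2·13=26, #6→W5 3·16=48, #7→W2 5·11=55. Service 395; fixed 120; total 515.
{W1, W2, W3, W4, W5}: service 346 + fixed 177 = 523
{W4}: #1→W4 8·22=176, #2→W4 13·19=247, #3→W4 6·6=36, #4→W4 14·11=154, #5→W4 15·13=195, #6→W4 6·16=96, #7→W4 14·11=154. Service 1058; fixed 24; total 1082.
No other subset beats 499.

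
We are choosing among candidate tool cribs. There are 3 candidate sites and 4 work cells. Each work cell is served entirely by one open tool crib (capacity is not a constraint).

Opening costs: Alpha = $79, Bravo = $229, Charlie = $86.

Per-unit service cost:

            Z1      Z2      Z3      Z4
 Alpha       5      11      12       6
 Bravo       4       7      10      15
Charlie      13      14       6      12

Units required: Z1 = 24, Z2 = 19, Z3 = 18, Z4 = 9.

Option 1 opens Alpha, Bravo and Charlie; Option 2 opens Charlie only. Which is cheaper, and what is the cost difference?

Option 1: {Alpha, Bravo, Charlie}: Z1→Bravo 4·24=96, Z2→Bravo 7·19=133, Z3→Charlie 6·18=108, Z4→Alpha 6·9=54. Service 391; fixed 394; total 785.
Option 2: {Charlie}: Z1→Charlie 13·24=312, Z2→Charlie 14·19=266, Z3→Charlie 6·18=108, Z4→Charlie 12·9=108. Service 794; fixed 86; total 880.
Difference: |785 − 880| = 95.

Option 1 is cheaper by 95.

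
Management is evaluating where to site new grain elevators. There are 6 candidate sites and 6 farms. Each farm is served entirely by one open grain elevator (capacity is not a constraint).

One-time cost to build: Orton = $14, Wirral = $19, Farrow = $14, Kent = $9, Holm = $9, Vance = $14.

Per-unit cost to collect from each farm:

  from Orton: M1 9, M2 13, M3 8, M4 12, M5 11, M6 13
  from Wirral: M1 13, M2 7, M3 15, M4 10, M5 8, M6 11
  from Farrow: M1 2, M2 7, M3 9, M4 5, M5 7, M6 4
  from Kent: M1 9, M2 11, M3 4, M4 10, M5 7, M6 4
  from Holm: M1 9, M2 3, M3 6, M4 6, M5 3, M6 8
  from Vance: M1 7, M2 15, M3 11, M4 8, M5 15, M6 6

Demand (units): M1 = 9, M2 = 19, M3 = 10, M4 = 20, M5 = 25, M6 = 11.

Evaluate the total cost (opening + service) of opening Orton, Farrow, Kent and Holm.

Total cost: 380

Each farm is assigned to its cheapest site among the open ones.
{Orton, Farrow, Kent, Holm}: M1→Farrow 2·9=18, M2→Holm 3·19=57, M3→Kent 4·10=40, M4→Farrow 5·20=100, M5→Holm 3·25=75, M6→Farrow 4·11=44. Service 334; fixed 46; total 380.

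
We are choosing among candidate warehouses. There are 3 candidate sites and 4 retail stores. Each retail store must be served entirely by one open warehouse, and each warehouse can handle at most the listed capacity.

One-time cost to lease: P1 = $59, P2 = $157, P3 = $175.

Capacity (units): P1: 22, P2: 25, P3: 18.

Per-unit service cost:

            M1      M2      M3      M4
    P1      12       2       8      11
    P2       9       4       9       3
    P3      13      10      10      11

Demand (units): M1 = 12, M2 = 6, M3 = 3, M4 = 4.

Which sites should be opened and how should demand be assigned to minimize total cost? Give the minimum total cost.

Minimum total cost: 328

Open {P2}: M1→P2 9·12=108, M2→P2 4·6=24, M3→P2 9·3=27, M4→P2 3·4=12.
Loads: P2 carries 25/25. Service 171; fixed 157; total 328.
Next best feasible plan costs 372.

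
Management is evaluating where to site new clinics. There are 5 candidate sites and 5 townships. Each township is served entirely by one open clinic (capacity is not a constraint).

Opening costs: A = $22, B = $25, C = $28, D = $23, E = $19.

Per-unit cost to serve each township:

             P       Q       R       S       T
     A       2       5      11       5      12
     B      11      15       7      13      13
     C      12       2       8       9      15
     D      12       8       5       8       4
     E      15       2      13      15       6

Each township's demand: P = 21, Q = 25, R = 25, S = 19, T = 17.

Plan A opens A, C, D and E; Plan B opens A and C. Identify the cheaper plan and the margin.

Plan A: {A, C, D, E}: P→A 2·21=42, Q→C 2·25=50, R→D 5·25=125, S→A 5·19=95, T→D 4·17=68. Service 380; fixed 92; total 472.
Plan B: {A, C}: P→A 2·21=42, Q→C 2·25=50, R→C 8·25=200, S→A 5·19=95, T→A 12·17=204. Service 591; fixed 50; total 641.
Difference: |472 − 641| = 169.

Plan A is cheaper by 169.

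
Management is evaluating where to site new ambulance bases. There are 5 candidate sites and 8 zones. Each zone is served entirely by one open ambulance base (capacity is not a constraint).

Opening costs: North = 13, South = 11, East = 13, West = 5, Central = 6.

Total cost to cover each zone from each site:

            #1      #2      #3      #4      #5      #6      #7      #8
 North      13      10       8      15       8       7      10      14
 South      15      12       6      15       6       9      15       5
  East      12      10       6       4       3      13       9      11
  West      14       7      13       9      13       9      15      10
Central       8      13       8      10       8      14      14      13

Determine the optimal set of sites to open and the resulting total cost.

Open East and West; minimum total cost 78.

For any fixed open set, each zone goes to its cheapest open site; total = fixed + service.
{East, West}: #1→East 12, #2→West 7, #3→East 6, #4→East 4, #5→East 3, #6→West 9, #7→East 9, #8→West 10. Service 60; fixed 18; total 78.
{East, West, Central}: service 56 + fixed 24 = 80
{East}: service 68 + fixed 13 = 81
{North, South, East, West, Central}: #1→Central 8, #2→West 7, #3→South 6, #4→East 4, #5→East 3, #6→North 7, #7→East 9, #8→South 5. Service 49; fixed 48; total 97.
No other subset beats 78.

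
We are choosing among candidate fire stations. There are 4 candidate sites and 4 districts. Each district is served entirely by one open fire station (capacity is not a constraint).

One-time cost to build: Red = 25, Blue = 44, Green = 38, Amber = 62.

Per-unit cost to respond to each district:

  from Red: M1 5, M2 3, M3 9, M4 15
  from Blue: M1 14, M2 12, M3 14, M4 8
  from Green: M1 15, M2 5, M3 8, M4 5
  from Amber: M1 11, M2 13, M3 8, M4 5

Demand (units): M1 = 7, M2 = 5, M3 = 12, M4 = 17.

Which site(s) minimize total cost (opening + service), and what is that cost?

Open Red and Green; minimum total cost 294.

For any fixed open set, each district goes to its cheapest open site; total = fixed + service.
{Red, Green}: M1→Red 5·7=35, M2→Red 3·5=15, M3→Green 8·12=96, M4→Green 5·17=85. Service 231; fixed 63; total 294.
{Red, Amber}: service 231 + fixed 87 = 318
{Red, Blue, Green}: M1→Red 5·7=35, M2→Red 3·5=15, M3→Green 8·12=96, M4→Green 5·17=85. Service 231; fixed 107; total 338.
{Red, Blue, Green, Amber}: M1→Red 5·7=35, M2→Red 3·5=15, M3→Green 8·12=96, M4→Green 5·17=85. Service 231; fixed 169; total 400.
(All 15 nonempty subsets were checked; Red and Green is lowest.)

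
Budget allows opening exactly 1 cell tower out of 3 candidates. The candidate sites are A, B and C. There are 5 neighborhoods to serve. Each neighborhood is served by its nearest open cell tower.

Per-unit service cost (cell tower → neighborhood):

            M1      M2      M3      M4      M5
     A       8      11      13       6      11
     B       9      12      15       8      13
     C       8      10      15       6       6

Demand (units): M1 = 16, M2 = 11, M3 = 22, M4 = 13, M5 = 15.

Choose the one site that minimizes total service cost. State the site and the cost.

With exactly 1 open, each neighborhood uses its cheapest among the chosen.
{C}: M1→C 8·16=128, M2→C 10·11=110, M3→C 15·22=330, M4→C 6·13=78, M5→C 6·15=90. Service cost 736.
{A}: service cost 778
{B}: service cost 905
Among all 3 size-1 choices, {C} is lowest.

Choose C only; total service cost 736.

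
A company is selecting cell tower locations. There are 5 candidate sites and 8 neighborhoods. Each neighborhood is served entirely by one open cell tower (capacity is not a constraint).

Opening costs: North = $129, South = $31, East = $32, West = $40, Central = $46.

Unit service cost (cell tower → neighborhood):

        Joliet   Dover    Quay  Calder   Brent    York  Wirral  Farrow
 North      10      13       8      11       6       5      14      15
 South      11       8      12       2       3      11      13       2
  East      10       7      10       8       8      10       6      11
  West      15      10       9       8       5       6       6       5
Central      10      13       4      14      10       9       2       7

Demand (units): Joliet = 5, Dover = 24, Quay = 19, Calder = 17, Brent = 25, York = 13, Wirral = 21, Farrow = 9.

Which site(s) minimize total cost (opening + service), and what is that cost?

Open South and Central; minimum total cost 681.

For any fixed open set, each neighborhood goes to its cheapest open site; total = fixed + service.
{South, Central}: Joliet→Central 10·5=50, Dover→South 8·24=192, Quay→Central 4·19=76, Calder→South 2·17=34, Brent→South 3·25=75, York→Central 9·13=117, Wirral→Central 2·21=42, Farrow→South 2·9=18. Service 604; fixed 77; total 681.
{South, West, Central}: Joliet→Central 10·5=50, Dover→South 8·24=192, Quay→Central 4·19=76, Calder→South 2·17=34, Brent→South 3·25=75, York→West 6·13=78, Wirral→Central 2·21=42, Farrow→South 2·9=18. Service 565; fixed 117; total 682.
{South, East, Central}: Joliet→East 10·5=50, Dover→East 7·24=168, Quay→Central 4·19=76, Calder→South 2·17=34, Brent→South 3·25=75, York→Central 9·13=117, Wirral→Central 2·21=42, Farrow→South 2·9=18. Service 580; fixed 109; total 689.
{North, South, East, West, Central}: service 528 + fixed 278 = 806
No other subset beats 681.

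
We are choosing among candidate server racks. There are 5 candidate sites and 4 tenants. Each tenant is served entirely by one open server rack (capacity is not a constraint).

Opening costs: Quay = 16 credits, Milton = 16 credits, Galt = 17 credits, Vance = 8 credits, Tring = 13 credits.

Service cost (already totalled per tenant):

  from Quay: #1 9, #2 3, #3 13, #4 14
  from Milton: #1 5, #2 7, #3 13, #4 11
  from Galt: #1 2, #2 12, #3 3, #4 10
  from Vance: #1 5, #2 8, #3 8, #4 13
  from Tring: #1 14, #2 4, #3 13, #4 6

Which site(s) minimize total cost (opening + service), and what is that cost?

For any fixed open set, each tenant goes to its cheapest open site; total = fixed + service.
{Vance}: #1→Vance 5, #2→Vance 8, #3→Vance 8, #4→Vance 13. Service 34; fixed 8; total 42.
{Galt}: service 27 + fixed 17 = 44
{Vance, Tring}: #1→Vance 5, #2→Tring 4, #3→Vance 8, #4→Tring 6. Service 23; fixed 21; total 44.
{Quay, Milton, Galt, Vance, Tring}: #1→Galt 2, #2→Quay 3, #3→Galt 3, #4→Tring 6. Service 14; fixed 70; total 84.
No other subset beats 42.

Open Vance only; minimum total cost 42.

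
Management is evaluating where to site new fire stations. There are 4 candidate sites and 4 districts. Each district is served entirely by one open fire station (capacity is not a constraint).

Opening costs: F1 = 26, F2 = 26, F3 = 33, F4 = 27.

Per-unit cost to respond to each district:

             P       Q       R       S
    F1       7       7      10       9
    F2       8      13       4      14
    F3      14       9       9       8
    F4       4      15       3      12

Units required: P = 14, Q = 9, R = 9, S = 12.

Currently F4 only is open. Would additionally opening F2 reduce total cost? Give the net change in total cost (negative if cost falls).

Current service cost with {F4}: 362.
Adding F2: each district re-picks its cheapest; new service cost 344, saving 18.
Extra fixed cost: 26. Net change = 26 − 18 = 8.
(Totals: 389 → 397.)

No — net change +8 (cost rises by 8).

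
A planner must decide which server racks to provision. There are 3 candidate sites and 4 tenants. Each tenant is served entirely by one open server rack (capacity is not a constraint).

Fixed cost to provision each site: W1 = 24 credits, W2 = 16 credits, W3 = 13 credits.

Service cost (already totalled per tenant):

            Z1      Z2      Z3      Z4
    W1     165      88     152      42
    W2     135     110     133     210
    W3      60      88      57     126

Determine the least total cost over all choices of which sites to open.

Minimum total cost: 284

For any fixed open set, each tenant goes to its cheapest open site; total = fixed + service.
{W1, W3}: Z1→W3 60, Z2→W1 88, Z3→W3 57, Z4→W1 42. Service 247; fixed 37; total 284.
{W1, W2, W3}: service 247 + fixed 53 = 300
{W3}: service 331 + fixed 13 = 344
(All 7 nonempty subsets were checked; W1 and W3 is lowest.)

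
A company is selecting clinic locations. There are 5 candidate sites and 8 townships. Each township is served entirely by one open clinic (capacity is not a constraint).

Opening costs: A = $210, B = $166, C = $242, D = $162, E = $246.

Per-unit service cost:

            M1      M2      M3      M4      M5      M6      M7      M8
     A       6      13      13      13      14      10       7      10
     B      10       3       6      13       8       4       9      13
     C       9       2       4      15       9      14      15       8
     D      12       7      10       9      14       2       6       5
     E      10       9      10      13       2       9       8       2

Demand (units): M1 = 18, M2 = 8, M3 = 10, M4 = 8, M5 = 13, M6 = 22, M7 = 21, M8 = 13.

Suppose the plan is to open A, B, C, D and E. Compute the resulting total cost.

Total cost: 1484

Each township is assigned to its cheapest site among the open ones.
{A, B, C, D, E}: M1→A 6·18=108, M2→C 2·8=16, M3→C 4·10=40, M4→D 9·8=72, M5→E 2·13=26, M6→D 2·22=44, M7→D 6·21=126, M8→E 2·13=26. Service 458; fixed 1026; total 1484.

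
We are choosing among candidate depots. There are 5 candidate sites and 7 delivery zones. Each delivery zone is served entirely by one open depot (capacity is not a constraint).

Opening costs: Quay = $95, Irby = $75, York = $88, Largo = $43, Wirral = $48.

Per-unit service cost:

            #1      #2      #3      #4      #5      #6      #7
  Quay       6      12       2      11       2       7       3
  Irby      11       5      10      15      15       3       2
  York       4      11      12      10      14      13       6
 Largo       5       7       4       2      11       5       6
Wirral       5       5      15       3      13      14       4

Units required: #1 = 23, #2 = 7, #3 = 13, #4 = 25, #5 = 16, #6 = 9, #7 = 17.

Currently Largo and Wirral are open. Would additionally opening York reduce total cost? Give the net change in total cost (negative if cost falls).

No — net change +65 (cost rises by 65).

Current service cost with {Largo, Wirral}: 541.
Adding York: each delivery zone re-picks its cheapest; new service cost 518, saving 23.
Extra fixed cost: 88. Net change = 88 − 23 = 65.
(Totals: 632 → 697.)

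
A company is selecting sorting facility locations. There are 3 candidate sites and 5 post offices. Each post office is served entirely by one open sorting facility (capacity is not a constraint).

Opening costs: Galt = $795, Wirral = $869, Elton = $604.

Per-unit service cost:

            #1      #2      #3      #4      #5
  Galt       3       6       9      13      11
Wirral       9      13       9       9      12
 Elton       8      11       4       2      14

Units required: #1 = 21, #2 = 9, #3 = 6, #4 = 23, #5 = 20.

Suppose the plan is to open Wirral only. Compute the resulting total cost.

Each post office is assigned to its cheapest site among the open ones.
{Wirral}: #1→Wirral 9·21=189, #2→Wirral 13·9=117, #3→Wirral 9·6=54, #4→Wirral 9·23=207, #5→Wirral 12·20=240. Service 807; fixed 869; total 1676.

Total cost: 1676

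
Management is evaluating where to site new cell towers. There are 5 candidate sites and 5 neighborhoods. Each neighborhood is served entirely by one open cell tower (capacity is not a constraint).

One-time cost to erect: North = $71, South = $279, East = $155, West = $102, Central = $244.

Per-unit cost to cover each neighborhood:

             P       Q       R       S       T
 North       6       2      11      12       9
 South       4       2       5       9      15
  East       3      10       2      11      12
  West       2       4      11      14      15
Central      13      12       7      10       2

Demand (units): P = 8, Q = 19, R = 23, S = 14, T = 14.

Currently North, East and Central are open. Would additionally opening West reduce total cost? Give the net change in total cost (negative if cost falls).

Current service cost with {North, East, Central}: 276.
Adding West: each neighborhood re-picks its cheapest; new service cost 268, saving 8.
Extra fixed cost: 102. Net change = 102 − 8 = 94.
(Totals: 746 → 840.)

No — net change +94 (cost rises by 94).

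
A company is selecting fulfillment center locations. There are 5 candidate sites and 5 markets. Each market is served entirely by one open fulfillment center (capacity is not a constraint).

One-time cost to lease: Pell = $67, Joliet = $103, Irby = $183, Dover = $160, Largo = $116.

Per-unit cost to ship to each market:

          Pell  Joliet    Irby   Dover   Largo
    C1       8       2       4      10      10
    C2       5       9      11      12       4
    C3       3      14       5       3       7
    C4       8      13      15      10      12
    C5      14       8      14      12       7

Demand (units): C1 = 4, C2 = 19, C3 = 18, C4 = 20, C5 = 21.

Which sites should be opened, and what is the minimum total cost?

For any fixed open set, each market goes to its cheapest open site; total = fixed + service.
{Pell, Largo}: C1→Pell 8·4=32, C2→Largo 4·19=76, C3→Pell 3·18=54, C4→Pell 8·20=160, C5→Largo 7·21=147. Service 469; fixed 183; total 652.
{Pell, Joliet}: service 485 + fixed 170 = 655
{Pell}: service 635 + fixed 67 = 702
{Pell, Joliet, Irby, Dover, Largo}: service 445 + fixed 629 = 1074
No other subset beats 652.

Open Pell and Largo; minimum total cost 652.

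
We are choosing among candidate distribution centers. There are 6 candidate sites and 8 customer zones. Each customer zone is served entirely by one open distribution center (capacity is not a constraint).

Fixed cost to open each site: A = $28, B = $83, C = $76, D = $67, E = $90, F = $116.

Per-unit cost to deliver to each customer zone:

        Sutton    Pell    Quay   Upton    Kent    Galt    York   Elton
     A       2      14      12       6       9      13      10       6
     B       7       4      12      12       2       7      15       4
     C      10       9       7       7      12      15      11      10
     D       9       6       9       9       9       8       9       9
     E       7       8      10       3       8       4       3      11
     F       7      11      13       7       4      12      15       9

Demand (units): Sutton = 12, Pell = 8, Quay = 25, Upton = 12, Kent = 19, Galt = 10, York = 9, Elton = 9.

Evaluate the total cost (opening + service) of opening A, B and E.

Each customer zone is assigned to its cheapest site among the open ones.
{A, B, E}: Sutton→A 2·12=24, Pell→B 4·8=32, Quay→E 10·25=250, Upton→E 3·12=36, Kent→B 2·19=38, Galt→E 4·10=40, York→E 3·9=27, Elton→B 4·9=36. Service 483; fixed 201; total 684.

Total cost: 684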